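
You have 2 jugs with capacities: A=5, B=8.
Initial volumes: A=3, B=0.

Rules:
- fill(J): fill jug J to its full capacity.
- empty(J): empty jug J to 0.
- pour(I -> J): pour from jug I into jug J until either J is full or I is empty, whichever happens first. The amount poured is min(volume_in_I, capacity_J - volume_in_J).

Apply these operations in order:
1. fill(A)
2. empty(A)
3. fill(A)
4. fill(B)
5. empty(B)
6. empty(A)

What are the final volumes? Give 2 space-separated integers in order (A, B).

Step 1: fill(A) -> (A=5 B=0)
Step 2: empty(A) -> (A=0 B=0)
Step 3: fill(A) -> (A=5 B=0)
Step 4: fill(B) -> (A=5 B=8)
Step 5: empty(B) -> (A=5 B=0)
Step 6: empty(A) -> (A=0 B=0)

Answer: 0 0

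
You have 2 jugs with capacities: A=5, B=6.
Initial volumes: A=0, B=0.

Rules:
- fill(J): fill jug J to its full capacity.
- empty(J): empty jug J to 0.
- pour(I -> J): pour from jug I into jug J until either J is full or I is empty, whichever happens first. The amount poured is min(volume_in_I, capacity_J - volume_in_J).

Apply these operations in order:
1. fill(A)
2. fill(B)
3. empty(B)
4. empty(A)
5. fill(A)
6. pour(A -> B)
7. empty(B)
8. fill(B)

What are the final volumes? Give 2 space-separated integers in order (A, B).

Answer: 0 6

Derivation:
Step 1: fill(A) -> (A=5 B=0)
Step 2: fill(B) -> (A=5 B=6)
Step 3: empty(B) -> (A=5 B=0)
Step 4: empty(A) -> (A=0 B=0)
Step 5: fill(A) -> (A=5 B=0)
Step 6: pour(A -> B) -> (A=0 B=5)
Step 7: empty(B) -> (A=0 B=0)
Step 8: fill(B) -> (A=0 B=6)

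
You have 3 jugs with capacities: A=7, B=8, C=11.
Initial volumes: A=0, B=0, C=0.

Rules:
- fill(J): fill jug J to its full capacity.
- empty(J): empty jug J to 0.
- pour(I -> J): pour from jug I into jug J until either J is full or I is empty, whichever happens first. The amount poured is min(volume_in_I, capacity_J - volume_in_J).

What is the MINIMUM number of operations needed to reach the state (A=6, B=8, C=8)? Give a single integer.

BFS from (A=0, B=0, C=0). One shortest path:
  1. fill(A) -> (A=7 B=0 C=0)
  2. fill(B) -> (A=7 B=8 C=0)
  3. pour(B -> C) -> (A=7 B=0 C=8)
  4. pour(A -> B) -> (A=0 B=7 C=8)
  5. fill(A) -> (A=7 B=7 C=8)
  6. pour(A -> B) -> (A=6 B=8 C=8)
Reached target in 6 moves.

Answer: 6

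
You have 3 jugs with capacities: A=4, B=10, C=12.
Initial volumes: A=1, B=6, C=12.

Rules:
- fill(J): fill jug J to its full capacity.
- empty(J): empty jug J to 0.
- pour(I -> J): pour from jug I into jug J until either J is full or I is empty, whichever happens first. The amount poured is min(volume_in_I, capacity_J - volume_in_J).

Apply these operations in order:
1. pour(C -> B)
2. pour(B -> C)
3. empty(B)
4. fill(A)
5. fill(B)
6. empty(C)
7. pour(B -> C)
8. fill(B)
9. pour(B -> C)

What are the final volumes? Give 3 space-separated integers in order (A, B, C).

Answer: 4 8 12

Derivation:
Step 1: pour(C -> B) -> (A=1 B=10 C=8)
Step 2: pour(B -> C) -> (A=1 B=6 C=12)
Step 3: empty(B) -> (A=1 B=0 C=12)
Step 4: fill(A) -> (A=4 B=0 C=12)
Step 5: fill(B) -> (A=4 B=10 C=12)
Step 6: empty(C) -> (A=4 B=10 C=0)
Step 7: pour(B -> C) -> (A=4 B=0 C=10)
Step 8: fill(B) -> (A=4 B=10 C=10)
Step 9: pour(B -> C) -> (A=4 B=8 C=12)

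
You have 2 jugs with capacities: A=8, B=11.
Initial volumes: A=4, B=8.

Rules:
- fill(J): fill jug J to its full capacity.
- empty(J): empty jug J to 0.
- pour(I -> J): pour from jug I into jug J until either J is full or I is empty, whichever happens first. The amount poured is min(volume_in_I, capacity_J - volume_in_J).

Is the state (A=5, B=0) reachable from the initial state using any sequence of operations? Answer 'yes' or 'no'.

Answer: yes

Derivation:
BFS from (A=4, B=8):
  1. fill(A) -> (A=8 B=8)
  2. pour(A -> B) -> (A=5 B=11)
  3. empty(B) -> (A=5 B=0)
Target reached → yes.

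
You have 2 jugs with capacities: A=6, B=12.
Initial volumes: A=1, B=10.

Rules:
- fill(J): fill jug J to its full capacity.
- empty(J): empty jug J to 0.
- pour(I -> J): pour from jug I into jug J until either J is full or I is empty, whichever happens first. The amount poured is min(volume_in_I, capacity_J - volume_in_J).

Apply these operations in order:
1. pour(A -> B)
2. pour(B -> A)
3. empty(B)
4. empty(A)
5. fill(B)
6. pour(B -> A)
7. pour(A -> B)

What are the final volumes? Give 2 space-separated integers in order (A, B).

Answer: 0 12

Derivation:
Step 1: pour(A -> B) -> (A=0 B=11)
Step 2: pour(B -> A) -> (A=6 B=5)
Step 3: empty(B) -> (A=6 B=0)
Step 4: empty(A) -> (A=0 B=0)
Step 5: fill(B) -> (A=0 B=12)
Step 6: pour(B -> A) -> (A=6 B=6)
Step 7: pour(A -> B) -> (A=0 B=12)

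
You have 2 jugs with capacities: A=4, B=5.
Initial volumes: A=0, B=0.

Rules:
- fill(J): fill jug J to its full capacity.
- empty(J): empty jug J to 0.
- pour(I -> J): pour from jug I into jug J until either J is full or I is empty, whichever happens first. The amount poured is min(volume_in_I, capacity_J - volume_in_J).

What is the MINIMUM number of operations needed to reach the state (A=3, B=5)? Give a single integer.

BFS from (A=0, B=0). One shortest path:
  1. fill(A) -> (A=4 B=0)
  2. pour(A -> B) -> (A=0 B=4)
  3. fill(A) -> (A=4 B=4)
  4. pour(A -> B) -> (A=3 B=5)
Reached target in 4 moves.

Answer: 4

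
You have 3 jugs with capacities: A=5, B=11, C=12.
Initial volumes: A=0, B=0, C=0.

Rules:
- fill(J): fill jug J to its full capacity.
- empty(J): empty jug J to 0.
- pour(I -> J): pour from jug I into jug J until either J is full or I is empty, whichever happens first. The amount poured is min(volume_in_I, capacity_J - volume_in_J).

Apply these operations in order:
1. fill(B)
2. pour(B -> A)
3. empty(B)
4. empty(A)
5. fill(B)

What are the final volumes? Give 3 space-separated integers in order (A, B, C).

Answer: 0 11 0

Derivation:
Step 1: fill(B) -> (A=0 B=11 C=0)
Step 2: pour(B -> A) -> (A=5 B=6 C=0)
Step 3: empty(B) -> (A=5 B=0 C=0)
Step 4: empty(A) -> (A=0 B=0 C=0)
Step 5: fill(B) -> (A=0 B=11 C=0)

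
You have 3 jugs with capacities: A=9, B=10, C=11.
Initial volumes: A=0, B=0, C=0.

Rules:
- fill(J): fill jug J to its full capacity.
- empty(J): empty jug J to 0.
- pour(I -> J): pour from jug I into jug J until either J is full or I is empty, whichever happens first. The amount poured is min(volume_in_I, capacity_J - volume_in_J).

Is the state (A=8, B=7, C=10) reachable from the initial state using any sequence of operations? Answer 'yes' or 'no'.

Answer: no

Derivation:
BFS explored all 600 reachable states.
Reachable set includes: (0,0,0), (0,0,1), (0,0,2), (0,0,3), (0,0,4), (0,0,5), (0,0,6), (0,0,7), (0,0,8), (0,0,9), (0,0,10), (0,0,11) ...
Target (A=8, B=7, C=10) not in reachable set → no.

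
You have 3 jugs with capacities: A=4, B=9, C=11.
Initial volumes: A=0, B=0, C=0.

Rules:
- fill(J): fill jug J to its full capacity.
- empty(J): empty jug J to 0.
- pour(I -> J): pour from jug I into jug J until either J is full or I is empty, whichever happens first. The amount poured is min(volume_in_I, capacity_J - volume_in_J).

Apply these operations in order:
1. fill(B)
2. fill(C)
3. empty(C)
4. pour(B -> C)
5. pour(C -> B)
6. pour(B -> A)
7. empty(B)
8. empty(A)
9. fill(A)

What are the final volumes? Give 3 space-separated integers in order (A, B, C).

Step 1: fill(B) -> (A=0 B=9 C=0)
Step 2: fill(C) -> (A=0 B=9 C=11)
Step 3: empty(C) -> (A=0 B=9 C=0)
Step 4: pour(B -> C) -> (A=0 B=0 C=9)
Step 5: pour(C -> B) -> (A=0 B=9 C=0)
Step 6: pour(B -> A) -> (A=4 B=5 C=0)
Step 7: empty(B) -> (A=4 B=0 C=0)
Step 8: empty(A) -> (A=0 B=0 C=0)
Step 9: fill(A) -> (A=4 B=0 C=0)

Answer: 4 0 0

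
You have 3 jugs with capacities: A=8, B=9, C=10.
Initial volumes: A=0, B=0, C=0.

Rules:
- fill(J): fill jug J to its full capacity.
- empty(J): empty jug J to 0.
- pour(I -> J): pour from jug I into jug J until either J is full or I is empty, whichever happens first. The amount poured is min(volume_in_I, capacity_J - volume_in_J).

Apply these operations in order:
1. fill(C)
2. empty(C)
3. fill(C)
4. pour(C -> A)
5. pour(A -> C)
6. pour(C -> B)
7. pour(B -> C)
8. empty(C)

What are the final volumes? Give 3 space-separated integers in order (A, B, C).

Step 1: fill(C) -> (A=0 B=0 C=10)
Step 2: empty(C) -> (A=0 B=0 C=0)
Step 3: fill(C) -> (A=0 B=0 C=10)
Step 4: pour(C -> A) -> (A=8 B=0 C=2)
Step 5: pour(A -> C) -> (A=0 B=0 C=10)
Step 6: pour(C -> B) -> (A=0 B=9 C=1)
Step 7: pour(B -> C) -> (A=0 B=0 C=10)
Step 8: empty(C) -> (A=0 B=0 C=0)

Answer: 0 0 0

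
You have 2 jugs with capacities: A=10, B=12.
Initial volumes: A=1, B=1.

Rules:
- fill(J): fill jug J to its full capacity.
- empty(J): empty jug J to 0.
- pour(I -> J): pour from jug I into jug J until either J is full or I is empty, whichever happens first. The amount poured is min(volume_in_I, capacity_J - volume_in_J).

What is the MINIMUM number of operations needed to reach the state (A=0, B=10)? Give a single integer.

Answer: 3

Derivation:
BFS from (A=1, B=1). One shortest path:
  1. fill(A) -> (A=10 B=1)
  2. empty(B) -> (A=10 B=0)
  3. pour(A -> B) -> (A=0 B=10)
Reached target in 3 moves.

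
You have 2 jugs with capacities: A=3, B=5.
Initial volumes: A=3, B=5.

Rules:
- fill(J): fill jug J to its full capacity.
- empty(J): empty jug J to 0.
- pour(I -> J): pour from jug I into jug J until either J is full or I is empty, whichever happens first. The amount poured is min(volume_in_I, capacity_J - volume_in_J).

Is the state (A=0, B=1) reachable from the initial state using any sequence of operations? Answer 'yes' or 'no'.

BFS from (A=3, B=5):
  1. empty(B) -> (A=3 B=0)
  2. pour(A -> B) -> (A=0 B=3)
  3. fill(A) -> (A=3 B=3)
  4. pour(A -> B) -> (A=1 B=5)
  5. empty(B) -> (A=1 B=0)
  6. pour(A -> B) -> (A=0 B=1)
Target reached → yes.

Answer: yes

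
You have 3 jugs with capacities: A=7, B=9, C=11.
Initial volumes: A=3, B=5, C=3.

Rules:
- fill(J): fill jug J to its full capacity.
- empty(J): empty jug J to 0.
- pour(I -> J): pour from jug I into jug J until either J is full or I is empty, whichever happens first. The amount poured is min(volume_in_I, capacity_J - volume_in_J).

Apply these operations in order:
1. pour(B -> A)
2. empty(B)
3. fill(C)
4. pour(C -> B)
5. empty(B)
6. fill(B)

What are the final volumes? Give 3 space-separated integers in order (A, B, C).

Step 1: pour(B -> A) -> (A=7 B=1 C=3)
Step 2: empty(B) -> (A=7 B=0 C=3)
Step 3: fill(C) -> (A=7 B=0 C=11)
Step 4: pour(C -> B) -> (A=7 B=9 C=2)
Step 5: empty(B) -> (A=7 B=0 C=2)
Step 6: fill(B) -> (A=7 B=9 C=2)

Answer: 7 9 2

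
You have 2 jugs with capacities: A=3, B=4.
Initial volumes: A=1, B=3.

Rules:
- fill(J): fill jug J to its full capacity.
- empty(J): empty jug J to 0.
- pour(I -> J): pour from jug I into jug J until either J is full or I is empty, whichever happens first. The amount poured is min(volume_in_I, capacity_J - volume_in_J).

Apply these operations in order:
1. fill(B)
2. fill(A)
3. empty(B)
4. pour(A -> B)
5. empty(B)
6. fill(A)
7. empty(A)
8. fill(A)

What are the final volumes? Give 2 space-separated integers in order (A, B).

Answer: 3 0

Derivation:
Step 1: fill(B) -> (A=1 B=4)
Step 2: fill(A) -> (A=3 B=4)
Step 3: empty(B) -> (A=3 B=0)
Step 4: pour(A -> B) -> (A=0 B=3)
Step 5: empty(B) -> (A=0 B=0)
Step 6: fill(A) -> (A=3 B=0)
Step 7: empty(A) -> (A=0 B=0)
Step 8: fill(A) -> (A=3 B=0)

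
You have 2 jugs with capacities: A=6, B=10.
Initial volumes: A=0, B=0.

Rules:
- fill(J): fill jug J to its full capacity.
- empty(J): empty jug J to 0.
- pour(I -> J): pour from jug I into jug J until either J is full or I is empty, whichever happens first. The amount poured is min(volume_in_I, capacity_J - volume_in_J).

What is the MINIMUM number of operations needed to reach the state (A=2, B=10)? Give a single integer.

Answer: 4

Derivation:
BFS from (A=0, B=0). One shortest path:
  1. fill(A) -> (A=6 B=0)
  2. pour(A -> B) -> (A=0 B=6)
  3. fill(A) -> (A=6 B=6)
  4. pour(A -> B) -> (A=2 B=10)
Reached target in 4 moves.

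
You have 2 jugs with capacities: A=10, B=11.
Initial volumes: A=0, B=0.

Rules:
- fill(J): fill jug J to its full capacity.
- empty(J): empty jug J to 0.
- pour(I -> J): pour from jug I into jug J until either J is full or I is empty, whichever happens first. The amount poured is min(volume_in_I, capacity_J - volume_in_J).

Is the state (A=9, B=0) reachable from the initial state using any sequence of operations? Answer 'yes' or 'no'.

BFS from (A=0, B=0):
  1. fill(A) -> (A=10 B=0)
  2. pour(A -> B) -> (A=0 B=10)
  3. fill(A) -> (A=10 B=10)
  4. pour(A -> B) -> (A=9 B=11)
  5. empty(B) -> (A=9 B=0)
Target reached → yes.

Answer: yes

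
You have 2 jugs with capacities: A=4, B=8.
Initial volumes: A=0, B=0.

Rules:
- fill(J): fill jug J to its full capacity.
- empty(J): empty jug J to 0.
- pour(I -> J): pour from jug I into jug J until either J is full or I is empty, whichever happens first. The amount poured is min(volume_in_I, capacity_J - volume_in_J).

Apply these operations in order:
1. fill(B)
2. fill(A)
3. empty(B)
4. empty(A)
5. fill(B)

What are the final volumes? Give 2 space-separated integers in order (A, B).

Answer: 0 8

Derivation:
Step 1: fill(B) -> (A=0 B=8)
Step 2: fill(A) -> (A=4 B=8)
Step 3: empty(B) -> (A=4 B=0)
Step 4: empty(A) -> (A=0 B=0)
Step 5: fill(B) -> (A=0 B=8)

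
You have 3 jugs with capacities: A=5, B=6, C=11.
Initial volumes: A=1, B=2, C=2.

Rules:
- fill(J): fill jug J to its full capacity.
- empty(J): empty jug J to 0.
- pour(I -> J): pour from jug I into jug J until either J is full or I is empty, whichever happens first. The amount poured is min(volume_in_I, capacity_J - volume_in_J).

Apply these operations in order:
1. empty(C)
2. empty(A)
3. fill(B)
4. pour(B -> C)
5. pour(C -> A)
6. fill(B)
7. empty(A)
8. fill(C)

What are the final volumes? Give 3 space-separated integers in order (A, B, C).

Answer: 0 6 11

Derivation:
Step 1: empty(C) -> (A=1 B=2 C=0)
Step 2: empty(A) -> (A=0 B=2 C=0)
Step 3: fill(B) -> (A=0 B=6 C=0)
Step 4: pour(B -> C) -> (A=0 B=0 C=6)
Step 5: pour(C -> A) -> (A=5 B=0 C=1)
Step 6: fill(B) -> (A=5 B=6 C=1)
Step 7: empty(A) -> (A=0 B=6 C=1)
Step 8: fill(C) -> (A=0 B=6 C=11)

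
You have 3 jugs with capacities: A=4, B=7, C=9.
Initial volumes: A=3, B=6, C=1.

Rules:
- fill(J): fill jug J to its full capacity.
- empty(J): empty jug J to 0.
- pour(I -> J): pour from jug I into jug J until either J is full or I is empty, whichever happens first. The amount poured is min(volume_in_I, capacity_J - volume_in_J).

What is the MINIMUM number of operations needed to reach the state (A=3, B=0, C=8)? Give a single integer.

BFS from (A=3, B=6, C=1). One shortest path:
  1. fill(B) -> (A=3 B=7 C=1)
  2. pour(B -> C) -> (A=3 B=0 C=8)
Reached target in 2 moves.

Answer: 2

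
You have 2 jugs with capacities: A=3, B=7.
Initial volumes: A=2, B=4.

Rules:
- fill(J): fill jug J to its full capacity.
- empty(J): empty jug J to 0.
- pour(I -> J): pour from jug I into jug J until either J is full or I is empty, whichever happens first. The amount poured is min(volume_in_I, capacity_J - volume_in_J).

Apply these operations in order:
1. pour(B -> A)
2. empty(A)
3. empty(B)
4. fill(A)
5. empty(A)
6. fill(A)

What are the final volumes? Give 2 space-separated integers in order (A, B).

Answer: 3 0

Derivation:
Step 1: pour(B -> A) -> (A=3 B=3)
Step 2: empty(A) -> (A=0 B=3)
Step 3: empty(B) -> (A=0 B=0)
Step 4: fill(A) -> (A=3 B=0)
Step 5: empty(A) -> (A=0 B=0)
Step 6: fill(A) -> (A=3 B=0)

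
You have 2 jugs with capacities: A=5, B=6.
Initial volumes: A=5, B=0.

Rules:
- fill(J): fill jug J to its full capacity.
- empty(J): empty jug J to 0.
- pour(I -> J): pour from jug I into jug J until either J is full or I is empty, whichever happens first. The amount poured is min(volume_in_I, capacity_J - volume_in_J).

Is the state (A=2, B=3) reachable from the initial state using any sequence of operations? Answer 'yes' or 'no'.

Answer: no

Derivation:
BFS explored all 22 reachable states.
Reachable set includes: (0,0), (0,1), (0,2), (0,3), (0,4), (0,5), (0,6), (1,0), (1,6), (2,0), (2,6), (3,0) ...
Target (A=2, B=3) not in reachable set → no.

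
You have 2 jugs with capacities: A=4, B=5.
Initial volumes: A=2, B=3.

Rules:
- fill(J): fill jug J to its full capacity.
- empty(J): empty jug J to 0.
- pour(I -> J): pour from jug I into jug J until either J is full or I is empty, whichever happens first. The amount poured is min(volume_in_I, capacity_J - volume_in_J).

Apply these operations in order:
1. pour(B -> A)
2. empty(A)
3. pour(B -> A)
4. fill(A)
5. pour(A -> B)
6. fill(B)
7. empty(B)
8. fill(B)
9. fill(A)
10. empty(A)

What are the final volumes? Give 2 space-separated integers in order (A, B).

Step 1: pour(B -> A) -> (A=4 B=1)
Step 2: empty(A) -> (A=0 B=1)
Step 3: pour(B -> A) -> (A=1 B=0)
Step 4: fill(A) -> (A=4 B=0)
Step 5: pour(A -> B) -> (A=0 B=4)
Step 6: fill(B) -> (A=0 B=5)
Step 7: empty(B) -> (A=0 B=0)
Step 8: fill(B) -> (A=0 B=5)
Step 9: fill(A) -> (A=4 B=5)
Step 10: empty(A) -> (A=0 B=5)

Answer: 0 5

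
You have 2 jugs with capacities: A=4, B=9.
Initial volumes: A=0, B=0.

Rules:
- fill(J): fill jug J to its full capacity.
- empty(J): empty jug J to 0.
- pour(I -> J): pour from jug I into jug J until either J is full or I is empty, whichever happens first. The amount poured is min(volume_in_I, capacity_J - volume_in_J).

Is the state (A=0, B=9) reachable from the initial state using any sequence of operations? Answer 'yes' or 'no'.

BFS from (A=0, B=0):
  1. fill(B) -> (A=0 B=9)
Target reached → yes.

Answer: yes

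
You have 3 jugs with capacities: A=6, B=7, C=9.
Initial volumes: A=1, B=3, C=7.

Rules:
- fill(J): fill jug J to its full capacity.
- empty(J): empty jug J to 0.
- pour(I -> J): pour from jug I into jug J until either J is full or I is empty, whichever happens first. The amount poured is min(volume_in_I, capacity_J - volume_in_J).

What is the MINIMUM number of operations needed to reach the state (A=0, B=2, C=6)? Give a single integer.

Answer: 4

Derivation:
BFS from (A=1, B=3, C=7). One shortest path:
  1. fill(B) -> (A=1 B=7 C=7)
  2. empty(C) -> (A=1 B=7 C=0)
  3. pour(B -> A) -> (A=6 B=2 C=0)
  4. pour(A -> C) -> (A=0 B=2 C=6)
Reached target in 4 moves.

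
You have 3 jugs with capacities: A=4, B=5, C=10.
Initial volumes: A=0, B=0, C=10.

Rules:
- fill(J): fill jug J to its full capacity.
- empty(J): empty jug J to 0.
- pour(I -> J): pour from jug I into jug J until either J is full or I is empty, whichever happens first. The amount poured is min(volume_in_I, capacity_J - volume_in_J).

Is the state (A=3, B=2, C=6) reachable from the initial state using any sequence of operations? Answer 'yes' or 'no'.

BFS explored all 222 reachable states.
Reachable set includes: (0,0,0), (0,0,1), (0,0,2), (0,0,3), (0,0,4), (0,0,5), (0,0,6), (0,0,7), (0,0,8), (0,0,9), (0,0,10), (0,1,0) ...
Target (A=3, B=2, C=6) not in reachable set → no.

Answer: no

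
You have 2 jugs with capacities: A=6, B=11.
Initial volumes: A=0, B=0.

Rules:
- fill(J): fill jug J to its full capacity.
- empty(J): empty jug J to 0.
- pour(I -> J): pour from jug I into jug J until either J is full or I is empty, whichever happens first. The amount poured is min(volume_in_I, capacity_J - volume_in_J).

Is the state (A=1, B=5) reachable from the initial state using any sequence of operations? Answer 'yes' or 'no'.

BFS explored all 34 reachable states.
Reachable set includes: (0,0), (0,1), (0,2), (0,3), (0,4), (0,5), (0,6), (0,7), (0,8), (0,9), (0,10), (0,11) ...
Target (A=1, B=5) not in reachable set → no.

Answer: no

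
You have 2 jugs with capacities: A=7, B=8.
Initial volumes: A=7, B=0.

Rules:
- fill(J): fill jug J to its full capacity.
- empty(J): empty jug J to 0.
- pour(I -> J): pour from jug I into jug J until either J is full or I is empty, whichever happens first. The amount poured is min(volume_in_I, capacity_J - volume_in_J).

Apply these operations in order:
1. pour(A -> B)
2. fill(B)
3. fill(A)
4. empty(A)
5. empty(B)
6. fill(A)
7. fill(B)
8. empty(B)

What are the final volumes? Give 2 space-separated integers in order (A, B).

Step 1: pour(A -> B) -> (A=0 B=7)
Step 2: fill(B) -> (A=0 B=8)
Step 3: fill(A) -> (A=7 B=8)
Step 4: empty(A) -> (A=0 B=8)
Step 5: empty(B) -> (A=0 B=0)
Step 6: fill(A) -> (A=7 B=0)
Step 7: fill(B) -> (A=7 B=8)
Step 8: empty(B) -> (A=7 B=0)

Answer: 7 0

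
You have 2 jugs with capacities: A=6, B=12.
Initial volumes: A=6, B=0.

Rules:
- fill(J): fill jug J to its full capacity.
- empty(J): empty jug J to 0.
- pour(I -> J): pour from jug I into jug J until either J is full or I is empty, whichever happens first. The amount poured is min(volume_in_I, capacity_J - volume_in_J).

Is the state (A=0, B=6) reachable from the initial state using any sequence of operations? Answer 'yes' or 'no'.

Answer: yes

Derivation:
BFS from (A=6, B=0):
  1. pour(A -> B) -> (A=0 B=6)
Target reached → yes.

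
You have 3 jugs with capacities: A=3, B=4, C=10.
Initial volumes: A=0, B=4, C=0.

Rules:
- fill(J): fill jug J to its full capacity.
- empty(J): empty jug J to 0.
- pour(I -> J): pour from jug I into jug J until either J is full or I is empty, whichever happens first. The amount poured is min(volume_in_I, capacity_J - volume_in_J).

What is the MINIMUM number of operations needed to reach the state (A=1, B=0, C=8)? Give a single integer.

Answer: 7

Derivation:
BFS from (A=0, B=4, C=0). One shortest path:
  1. pour(B -> A) -> (A=3 B=1 C=0)
  2. empty(A) -> (A=0 B=1 C=0)
  3. pour(B -> A) -> (A=1 B=0 C=0)
  4. fill(B) -> (A=1 B=4 C=0)
  5. pour(B -> C) -> (A=1 B=0 C=4)
  6. fill(B) -> (A=1 B=4 C=4)
  7. pour(B -> C) -> (A=1 B=0 C=8)
Reached target in 7 moves.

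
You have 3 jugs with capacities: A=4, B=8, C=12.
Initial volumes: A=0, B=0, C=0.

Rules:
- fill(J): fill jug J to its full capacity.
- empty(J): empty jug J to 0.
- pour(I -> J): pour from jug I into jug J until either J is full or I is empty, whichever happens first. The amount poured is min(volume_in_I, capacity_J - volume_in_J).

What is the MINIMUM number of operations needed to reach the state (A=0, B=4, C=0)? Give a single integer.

BFS from (A=0, B=0, C=0). One shortest path:
  1. fill(A) -> (A=4 B=0 C=0)
  2. pour(A -> B) -> (A=0 B=4 C=0)
Reached target in 2 moves.

Answer: 2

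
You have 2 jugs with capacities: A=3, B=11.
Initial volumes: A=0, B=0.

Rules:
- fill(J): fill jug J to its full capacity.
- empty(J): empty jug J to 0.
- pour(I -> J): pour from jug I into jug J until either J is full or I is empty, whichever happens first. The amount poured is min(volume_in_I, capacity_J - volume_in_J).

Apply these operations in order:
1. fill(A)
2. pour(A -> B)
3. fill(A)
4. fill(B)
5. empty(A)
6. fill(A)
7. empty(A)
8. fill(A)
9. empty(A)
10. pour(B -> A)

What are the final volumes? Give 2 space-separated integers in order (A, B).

Answer: 3 8

Derivation:
Step 1: fill(A) -> (A=3 B=0)
Step 2: pour(A -> B) -> (A=0 B=3)
Step 3: fill(A) -> (A=3 B=3)
Step 4: fill(B) -> (A=3 B=11)
Step 5: empty(A) -> (A=0 B=11)
Step 6: fill(A) -> (A=3 B=11)
Step 7: empty(A) -> (A=0 B=11)
Step 8: fill(A) -> (A=3 B=11)
Step 9: empty(A) -> (A=0 B=11)
Step 10: pour(B -> A) -> (A=3 B=8)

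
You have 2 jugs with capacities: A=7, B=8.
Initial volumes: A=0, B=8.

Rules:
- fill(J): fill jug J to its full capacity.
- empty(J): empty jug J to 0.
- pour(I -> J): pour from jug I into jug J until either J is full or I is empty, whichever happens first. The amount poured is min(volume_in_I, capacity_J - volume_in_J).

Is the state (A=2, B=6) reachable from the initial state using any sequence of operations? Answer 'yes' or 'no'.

Answer: no

Derivation:
BFS explored all 30 reachable states.
Reachable set includes: (0,0), (0,1), (0,2), (0,3), (0,4), (0,5), (0,6), (0,7), (0,8), (1,0), (1,8), (2,0) ...
Target (A=2, B=6) not in reachable set → no.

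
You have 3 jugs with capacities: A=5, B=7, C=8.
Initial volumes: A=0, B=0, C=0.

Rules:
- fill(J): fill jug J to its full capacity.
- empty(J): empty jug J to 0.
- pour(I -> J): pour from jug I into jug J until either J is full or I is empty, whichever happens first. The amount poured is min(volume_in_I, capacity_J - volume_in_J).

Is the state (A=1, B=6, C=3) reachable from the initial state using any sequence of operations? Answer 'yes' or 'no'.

Answer: no

Derivation:
BFS explored all 264 reachable states.
Reachable set includes: (0,0,0), (0,0,1), (0,0,2), (0,0,3), (0,0,4), (0,0,5), (0,0,6), (0,0,7), (0,0,8), (0,1,0), (0,1,1), (0,1,2) ...
Target (A=1, B=6, C=3) not in reachable set → no.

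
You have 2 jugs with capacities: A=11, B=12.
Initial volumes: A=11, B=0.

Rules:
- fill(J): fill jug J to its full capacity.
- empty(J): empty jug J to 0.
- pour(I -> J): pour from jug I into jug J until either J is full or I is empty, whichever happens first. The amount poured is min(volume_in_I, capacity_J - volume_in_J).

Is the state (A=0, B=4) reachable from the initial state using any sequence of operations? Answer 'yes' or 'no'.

BFS from (A=11, B=0):
  1. empty(A) -> (A=0 B=0)
  2. fill(B) -> (A=0 B=12)
  3. pour(B -> A) -> (A=11 B=1)
  4. empty(A) -> (A=0 B=1)
  5. pour(B -> A) -> (A=1 B=0)
  6. fill(B) -> (A=1 B=12)
  7. pour(B -> A) -> (A=11 B=2)
  8. empty(A) -> (A=0 B=2)
  9. pour(B -> A) -> (A=2 B=0)
  10. fill(B) -> (A=2 B=12)
  11. pour(B -> A) -> (A=11 B=3)
  12. empty(A) -> (A=0 B=3)
  13. pour(B -> A) -> (A=3 B=0)
  14. fill(B) -> (A=3 B=12)
  15. pour(B -> A) -> (A=11 B=4)
  16. empty(A) -> (A=0 B=4)
Target reached → yes.

Answer: yes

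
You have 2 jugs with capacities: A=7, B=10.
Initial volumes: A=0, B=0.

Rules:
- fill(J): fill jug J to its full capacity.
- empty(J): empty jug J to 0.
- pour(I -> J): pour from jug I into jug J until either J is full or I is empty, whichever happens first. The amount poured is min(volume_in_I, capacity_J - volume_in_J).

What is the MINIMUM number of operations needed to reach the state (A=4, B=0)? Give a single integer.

BFS from (A=0, B=0). One shortest path:
  1. fill(A) -> (A=7 B=0)
  2. pour(A -> B) -> (A=0 B=7)
  3. fill(A) -> (A=7 B=7)
  4. pour(A -> B) -> (A=4 B=10)
  5. empty(B) -> (A=4 B=0)
Reached target in 5 moves.

Answer: 5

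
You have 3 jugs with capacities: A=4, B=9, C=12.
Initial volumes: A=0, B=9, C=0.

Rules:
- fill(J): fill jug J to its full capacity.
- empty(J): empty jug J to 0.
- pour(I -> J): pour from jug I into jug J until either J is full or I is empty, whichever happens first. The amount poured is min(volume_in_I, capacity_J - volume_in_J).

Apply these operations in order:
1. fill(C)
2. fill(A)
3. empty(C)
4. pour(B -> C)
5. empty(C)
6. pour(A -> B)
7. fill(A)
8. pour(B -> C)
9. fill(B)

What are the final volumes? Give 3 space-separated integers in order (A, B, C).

Answer: 4 9 4

Derivation:
Step 1: fill(C) -> (A=0 B=9 C=12)
Step 2: fill(A) -> (A=4 B=9 C=12)
Step 3: empty(C) -> (A=4 B=9 C=0)
Step 4: pour(B -> C) -> (A=4 B=0 C=9)
Step 5: empty(C) -> (A=4 B=0 C=0)
Step 6: pour(A -> B) -> (A=0 B=4 C=0)
Step 7: fill(A) -> (A=4 B=4 C=0)
Step 8: pour(B -> C) -> (A=4 B=0 C=4)
Step 9: fill(B) -> (A=4 B=9 C=4)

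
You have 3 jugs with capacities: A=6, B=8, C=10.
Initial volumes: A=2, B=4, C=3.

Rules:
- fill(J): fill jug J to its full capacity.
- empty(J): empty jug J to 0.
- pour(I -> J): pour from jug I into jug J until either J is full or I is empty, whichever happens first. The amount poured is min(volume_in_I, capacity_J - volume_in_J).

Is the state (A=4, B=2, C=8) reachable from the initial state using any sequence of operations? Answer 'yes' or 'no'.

Answer: no

Derivation:
BFS explored all 285 reachable states.
Reachable set includes: (0,0,0), (0,0,1), (0,0,2), (0,0,3), (0,0,4), (0,0,5), (0,0,6), (0,0,7), (0,0,8), (0,0,9), (0,0,10), (0,1,0) ...
Target (A=4, B=2, C=8) not in reachable set → no.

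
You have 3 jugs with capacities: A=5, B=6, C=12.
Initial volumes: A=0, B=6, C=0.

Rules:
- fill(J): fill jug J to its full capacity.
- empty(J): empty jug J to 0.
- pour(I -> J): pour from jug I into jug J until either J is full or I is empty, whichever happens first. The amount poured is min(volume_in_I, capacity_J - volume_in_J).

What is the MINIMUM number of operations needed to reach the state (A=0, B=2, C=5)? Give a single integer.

BFS from (A=0, B=6, C=0). One shortest path:
  1. pour(B -> A) -> (A=5 B=1 C=0)
  2. empty(A) -> (A=0 B=1 C=0)
  3. pour(B -> A) -> (A=1 B=0 C=0)
  4. fill(B) -> (A=1 B=6 C=0)
  5. pour(B -> A) -> (A=5 B=2 C=0)
  6. pour(A -> C) -> (A=0 B=2 C=5)
Reached target in 6 moves.

Answer: 6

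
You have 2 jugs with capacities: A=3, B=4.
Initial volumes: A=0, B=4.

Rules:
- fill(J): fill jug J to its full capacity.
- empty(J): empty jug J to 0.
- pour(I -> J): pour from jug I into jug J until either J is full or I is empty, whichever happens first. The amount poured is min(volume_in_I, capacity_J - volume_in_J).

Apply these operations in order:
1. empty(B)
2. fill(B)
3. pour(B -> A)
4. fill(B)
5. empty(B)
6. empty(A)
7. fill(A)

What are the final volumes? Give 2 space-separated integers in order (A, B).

Step 1: empty(B) -> (A=0 B=0)
Step 2: fill(B) -> (A=0 B=4)
Step 3: pour(B -> A) -> (A=3 B=1)
Step 4: fill(B) -> (A=3 B=4)
Step 5: empty(B) -> (A=3 B=0)
Step 6: empty(A) -> (A=0 B=0)
Step 7: fill(A) -> (A=3 B=0)

Answer: 3 0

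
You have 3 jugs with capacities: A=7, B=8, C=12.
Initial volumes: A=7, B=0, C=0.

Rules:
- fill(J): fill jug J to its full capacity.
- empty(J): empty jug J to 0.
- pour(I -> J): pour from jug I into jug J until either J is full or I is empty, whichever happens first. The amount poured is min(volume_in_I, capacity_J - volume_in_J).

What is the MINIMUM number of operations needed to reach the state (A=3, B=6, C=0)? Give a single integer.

BFS from (A=7, B=0, C=0). One shortest path:
  1. pour(A -> B) -> (A=0 B=7 C=0)
  2. fill(A) -> (A=7 B=7 C=0)
  3. pour(A -> B) -> (A=6 B=8 C=0)
  4. pour(B -> C) -> (A=6 B=0 C=8)
  5. pour(A -> B) -> (A=0 B=6 C=8)
  6. fill(A) -> (A=7 B=6 C=8)
  7. pour(A -> C) -> (A=3 B=6 C=12)
  8. empty(C) -> (A=3 B=6 C=0)
Reached target in 8 moves.

Answer: 8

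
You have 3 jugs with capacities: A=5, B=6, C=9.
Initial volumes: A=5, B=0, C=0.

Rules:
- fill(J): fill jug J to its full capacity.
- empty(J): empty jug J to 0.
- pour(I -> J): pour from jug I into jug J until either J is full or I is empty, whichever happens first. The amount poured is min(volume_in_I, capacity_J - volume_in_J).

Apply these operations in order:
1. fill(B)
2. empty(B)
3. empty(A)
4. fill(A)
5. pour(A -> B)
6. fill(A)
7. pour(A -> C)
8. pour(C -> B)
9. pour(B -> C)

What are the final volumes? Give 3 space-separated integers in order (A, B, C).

Answer: 0 1 9

Derivation:
Step 1: fill(B) -> (A=5 B=6 C=0)
Step 2: empty(B) -> (A=5 B=0 C=0)
Step 3: empty(A) -> (A=0 B=0 C=0)
Step 4: fill(A) -> (A=5 B=0 C=0)
Step 5: pour(A -> B) -> (A=0 B=5 C=0)
Step 6: fill(A) -> (A=5 B=5 C=0)
Step 7: pour(A -> C) -> (A=0 B=5 C=5)
Step 8: pour(C -> B) -> (A=0 B=6 C=4)
Step 9: pour(B -> C) -> (A=0 B=1 C=9)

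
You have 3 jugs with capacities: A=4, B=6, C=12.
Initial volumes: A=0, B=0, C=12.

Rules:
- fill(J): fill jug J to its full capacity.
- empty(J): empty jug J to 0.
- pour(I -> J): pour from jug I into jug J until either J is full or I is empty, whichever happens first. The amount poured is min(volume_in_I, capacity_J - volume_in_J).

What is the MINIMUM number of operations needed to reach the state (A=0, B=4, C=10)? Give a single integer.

BFS from (A=0, B=0, C=12). One shortest path:
  1. fill(A) -> (A=4 B=0 C=12)
  2. pour(A -> B) -> (A=0 B=4 C=12)
  3. fill(A) -> (A=4 B=4 C=12)
  4. pour(C -> B) -> (A=4 B=6 C=10)
  5. empty(B) -> (A=4 B=0 C=10)
  6. pour(A -> B) -> (A=0 B=4 C=10)
Reached target in 6 moves.

Answer: 6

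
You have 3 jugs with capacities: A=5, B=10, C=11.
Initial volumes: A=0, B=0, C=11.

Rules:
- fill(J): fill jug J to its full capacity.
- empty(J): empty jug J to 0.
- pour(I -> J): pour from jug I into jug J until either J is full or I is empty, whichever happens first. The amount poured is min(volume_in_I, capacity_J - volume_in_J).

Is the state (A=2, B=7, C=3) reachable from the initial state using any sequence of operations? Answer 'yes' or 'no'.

Answer: no

Derivation:
BFS explored all 432 reachable states.
Reachable set includes: (0,0,0), (0,0,1), (0,0,2), (0,0,3), (0,0,4), (0,0,5), (0,0,6), (0,0,7), (0,0,8), (0,0,9), (0,0,10), (0,0,11) ...
Target (A=2, B=7, C=3) not in reachable set → no.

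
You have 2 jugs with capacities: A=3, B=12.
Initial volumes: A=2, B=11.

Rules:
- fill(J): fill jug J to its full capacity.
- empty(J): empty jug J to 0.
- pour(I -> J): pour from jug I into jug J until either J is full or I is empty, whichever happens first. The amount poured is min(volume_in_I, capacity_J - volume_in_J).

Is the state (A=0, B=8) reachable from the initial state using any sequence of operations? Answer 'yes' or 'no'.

Answer: yes

Derivation:
BFS from (A=2, B=11):
  1. empty(A) -> (A=0 B=11)
  2. pour(B -> A) -> (A=3 B=8)
  3. empty(A) -> (A=0 B=8)
Target reached → yes.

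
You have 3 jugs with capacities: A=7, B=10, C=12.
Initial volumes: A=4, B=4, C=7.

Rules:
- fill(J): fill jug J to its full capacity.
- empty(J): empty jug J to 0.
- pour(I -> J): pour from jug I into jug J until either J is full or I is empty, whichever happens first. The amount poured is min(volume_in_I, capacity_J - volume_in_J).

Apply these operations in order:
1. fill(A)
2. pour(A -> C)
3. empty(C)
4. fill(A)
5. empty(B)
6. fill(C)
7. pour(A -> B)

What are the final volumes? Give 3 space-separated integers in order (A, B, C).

Step 1: fill(A) -> (A=7 B=4 C=7)
Step 2: pour(A -> C) -> (A=2 B=4 C=12)
Step 3: empty(C) -> (A=2 B=4 C=0)
Step 4: fill(A) -> (A=7 B=4 C=0)
Step 5: empty(B) -> (A=7 B=0 C=0)
Step 6: fill(C) -> (A=7 B=0 C=12)
Step 7: pour(A -> B) -> (A=0 B=7 C=12)

Answer: 0 7 12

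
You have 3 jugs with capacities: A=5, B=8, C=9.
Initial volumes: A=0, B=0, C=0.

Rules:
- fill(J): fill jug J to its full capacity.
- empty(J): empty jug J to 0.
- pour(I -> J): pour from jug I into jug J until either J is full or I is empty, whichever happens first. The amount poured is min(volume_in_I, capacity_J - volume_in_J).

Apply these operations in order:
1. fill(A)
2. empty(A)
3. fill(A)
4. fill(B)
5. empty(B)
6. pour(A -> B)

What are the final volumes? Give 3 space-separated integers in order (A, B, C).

Answer: 0 5 0

Derivation:
Step 1: fill(A) -> (A=5 B=0 C=0)
Step 2: empty(A) -> (A=0 B=0 C=0)
Step 3: fill(A) -> (A=5 B=0 C=0)
Step 4: fill(B) -> (A=5 B=8 C=0)
Step 5: empty(B) -> (A=5 B=0 C=0)
Step 6: pour(A -> B) -> (A=0 B=5 C=0)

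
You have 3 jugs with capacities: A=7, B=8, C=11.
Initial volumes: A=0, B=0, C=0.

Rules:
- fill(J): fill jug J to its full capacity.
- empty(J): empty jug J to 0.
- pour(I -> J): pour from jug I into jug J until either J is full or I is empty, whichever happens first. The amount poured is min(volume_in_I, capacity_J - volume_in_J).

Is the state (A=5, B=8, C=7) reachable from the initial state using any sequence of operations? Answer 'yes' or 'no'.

Answer: yes

Derivation:
BFS from (A=0, B=0, C=0):
  1. fill(A) -> (A=7 B=0 C=0)
  2. fill(B) -> (A=7 B=8 C=0)
  3. pour(B -> C) -> (A=7 B=0 C=8)
  4. fill(B) -> (A=7 B=8 C=8)
  5. pour(B -> C) -> (A=7 B=5 C=11)
  6. empty(C) -> (A=7 B=5 C=0)
  7. pour(A -> C) -> (A=0 B=5 C=7)
  8. pour(B -> A) -> (A=5 B=0 C=7)
  9. fill(B) -> (A=5 B=8 C=7)
Target reached → yes.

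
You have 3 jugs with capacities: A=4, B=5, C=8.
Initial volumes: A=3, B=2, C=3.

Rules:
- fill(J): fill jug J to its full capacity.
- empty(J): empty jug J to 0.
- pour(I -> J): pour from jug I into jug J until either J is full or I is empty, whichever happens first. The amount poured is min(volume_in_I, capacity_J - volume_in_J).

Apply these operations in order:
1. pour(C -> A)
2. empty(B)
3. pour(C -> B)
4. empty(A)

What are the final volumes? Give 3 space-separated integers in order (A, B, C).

Answer: 0 2 0

Derivation:
Step 1: pour(C -> A) -> (A=4 B=2 C=2)
Step 2: empty(B) -> (A=4 B=0 C=2)
Step 3: pour(C -> B) -> (A=4 B=2 C=0)
Step 4: empty(A) -> (A=0 B=2 C=0)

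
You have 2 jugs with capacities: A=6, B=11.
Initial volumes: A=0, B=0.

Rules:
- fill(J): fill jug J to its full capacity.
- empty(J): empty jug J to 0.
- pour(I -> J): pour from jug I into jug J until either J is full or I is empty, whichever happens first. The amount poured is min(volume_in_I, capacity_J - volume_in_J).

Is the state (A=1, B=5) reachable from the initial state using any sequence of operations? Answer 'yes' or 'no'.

Answer: no

Derivation:
BFS explored all 34 reachable states.
Reachable set includes: (0,0), (0,1), (0,2), (0,3), (0,4), (0,5), (0,6), (0,7), (0,8), (0,9), (0,10), (0,11) ...
Target (A=1, B=5) not in reachable set → no.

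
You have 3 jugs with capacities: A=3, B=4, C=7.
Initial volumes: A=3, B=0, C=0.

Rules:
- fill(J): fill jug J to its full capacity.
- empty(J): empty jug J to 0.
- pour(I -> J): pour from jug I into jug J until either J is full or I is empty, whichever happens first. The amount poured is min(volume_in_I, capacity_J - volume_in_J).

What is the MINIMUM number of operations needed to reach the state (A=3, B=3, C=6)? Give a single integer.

Answer: 6

Derivation:
BFS from (A=3, B=0, C=0). One shortest path:
  1. pour(A -> B) -> (A=0 B=3 C=0)
  2. fill(A) -> (A=3 B=3 C=0)
  3. pour(A -> C) -> (A=0 B=3 C=3)
  4. fill(A) -> (A=3 B=3 C=3)
  5. pour(A -> C) -> (A=0 B=3 C=6)
  6. fill(A) -> (A=3 B=3 C=6)
Reached target in 6 moves.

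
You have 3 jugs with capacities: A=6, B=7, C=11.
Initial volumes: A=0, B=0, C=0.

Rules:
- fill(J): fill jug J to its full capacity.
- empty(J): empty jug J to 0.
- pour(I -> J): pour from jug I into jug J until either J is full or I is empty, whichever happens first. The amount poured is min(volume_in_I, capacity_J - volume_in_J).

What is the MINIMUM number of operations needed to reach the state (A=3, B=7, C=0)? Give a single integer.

BFS from (A=0, B=0, C=0). One shortest path:
  1. fill(A) -> (A=6 B=0 C=0)
  2. fill(C) -> (A=6 B=0 C=11)
  3. pour(C -> B) -> (A=6 B=7 C=4)
  4. empty(B) -> (A=6 B=0 C=4)
  5. pour(C -> B) -> (A=6 B=4 C=0)
  6. pour(A -> B) -> (A=3 B=7 C=0)
Reached target in 6 moves.

Answer: 6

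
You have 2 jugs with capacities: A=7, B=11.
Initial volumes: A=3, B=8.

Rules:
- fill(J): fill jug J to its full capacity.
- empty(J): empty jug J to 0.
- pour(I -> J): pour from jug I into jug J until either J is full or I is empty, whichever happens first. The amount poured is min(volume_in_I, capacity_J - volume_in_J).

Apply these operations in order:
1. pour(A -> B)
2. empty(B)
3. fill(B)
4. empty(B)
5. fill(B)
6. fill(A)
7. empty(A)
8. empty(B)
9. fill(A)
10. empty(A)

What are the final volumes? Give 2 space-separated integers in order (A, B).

Step 1: pour(A -> B) -> (A=0 B=11)
Step 2: empty(B) -> (A=0 B=0)
Step 3: fill(B) -> (A=0 B=11)
Step 4: empty(B) -> (A=0 B=0)
Step 5: fill(B) -> (A=0 B=11)
Step 6: fill(A) -> (A=7 B=11)
Step 7: empty(A) -> (A=0 B=11)
Step 8: empty(B) -> (A=0 B=0)
Step 9: fill(A) -> (A=7 B=0)
Step 10: empty(A) -> (A=0 B=0)

Answer: 0 0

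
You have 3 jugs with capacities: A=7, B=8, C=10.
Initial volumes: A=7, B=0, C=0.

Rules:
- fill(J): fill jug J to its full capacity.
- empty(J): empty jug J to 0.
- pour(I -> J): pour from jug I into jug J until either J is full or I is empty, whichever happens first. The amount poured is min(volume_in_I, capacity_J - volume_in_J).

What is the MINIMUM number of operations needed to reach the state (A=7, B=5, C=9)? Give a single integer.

Answer: 7

Derivation:
BFS from (A=7, B=0, C=0). One shortest path:
  1. pour(A -> B) -> (A=0 B=7 C=0)
  2. fill(A) -> (A=7 B=7 C=0)
  3. pour(A -> C) -> (A=0 B=7 C=7)
  4. fill(A) -> (A=7 B=7 C=7)
  5. pour(A -> B) -> (A=6 B=8 C=7)
  6. pour(B -> C) -> (A=6 B=5 C=10)
  7. pour(C -> A) -> (A=7 B=5 C=9)
Reached target in 7 moves.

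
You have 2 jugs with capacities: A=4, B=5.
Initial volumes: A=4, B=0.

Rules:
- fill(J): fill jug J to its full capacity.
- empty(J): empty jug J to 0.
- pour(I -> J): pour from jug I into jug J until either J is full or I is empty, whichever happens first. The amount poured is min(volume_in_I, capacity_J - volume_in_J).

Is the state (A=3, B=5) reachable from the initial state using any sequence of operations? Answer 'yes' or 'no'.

Answer: yes

Derivation:
BFS from (A=4, B=0):
  1. pour(A -> B) -> (A=0 B=4)
  2. fill(A) -> (A=4 B=4)
  3. pour(A -> B) -> (A=3 B=5)
Target reached → yes.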